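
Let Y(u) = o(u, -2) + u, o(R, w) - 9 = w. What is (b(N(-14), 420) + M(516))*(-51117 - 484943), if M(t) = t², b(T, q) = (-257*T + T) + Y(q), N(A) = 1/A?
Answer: -142967891220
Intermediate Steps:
o(R, w) = 9 + w
Y(u) = 7 + u (Y(u) = (9 - 2) + u = 7 + u)
b(T, q) = 7 + q - 256*T (b(T, q) = (-257*T + T) + (7 + q) = -256*T + (7 + q) = 7 + q - 256*T)
(b(N(-14), 420) + M(516))*(-51117 - 484943) = ((7 + 420 - 256/(-14)) + 516²)*(-51117 - 484943) = ((7 + 420 - 256*(-1/14)) + 266256)*(-536060) = ((7 + 420 + 128/7) + 266256)*(-536060) = (3117/7 + 266256)*(-536060) = (1866909/7)*(-536060) = -142967891220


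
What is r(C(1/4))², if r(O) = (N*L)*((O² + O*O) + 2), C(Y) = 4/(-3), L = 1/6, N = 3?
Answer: 625/81 ≈ 7.7160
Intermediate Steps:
L = ⅙ (L = 1*(⅙) = ⅙ ≈ 0.16667)
C(Y) = -4/3 (C(Y) = 4*(-⅓) = -4/3)
r(O) = 1 + O² (r(O) = (3*(⅙))*((O² + O*O) + 2) = ((O² + O²) + 2)/2 = (2*O² + 2)/2 = (2 + 2*O²)/2 = 1 + O²)
r(C(1/4))² = (1 + (-4/3)²)² = (1 + 16/9)² = (25/9)² = 625/81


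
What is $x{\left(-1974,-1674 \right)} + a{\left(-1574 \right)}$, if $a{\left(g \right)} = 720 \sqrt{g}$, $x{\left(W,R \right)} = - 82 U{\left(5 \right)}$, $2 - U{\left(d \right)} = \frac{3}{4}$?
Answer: $- \frac{205}{2} + 720 i \sqrt{1574} \approx -102.5 + 28565.0 i$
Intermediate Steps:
$U{\left(d \right)} = \frac{5}{4}$ ($U{\left(d \right)} = 2 - \frac{3}{4} = \frac{5}{4}$)
$x{\left(W,R \right)} = - \frac{205}{2}$ ($x{\left(W,R \right)} = \left(-82\right) \frac{5}{4} = - \frac{205}{2}$)
$x{\left(-1974,-1674 \right)} + a{\left(-1574 \right)} = - \frac{205}{2} + 720 \sqrt{-1574} = - \frac{205}{2} + 720 i \sqrt{1574}$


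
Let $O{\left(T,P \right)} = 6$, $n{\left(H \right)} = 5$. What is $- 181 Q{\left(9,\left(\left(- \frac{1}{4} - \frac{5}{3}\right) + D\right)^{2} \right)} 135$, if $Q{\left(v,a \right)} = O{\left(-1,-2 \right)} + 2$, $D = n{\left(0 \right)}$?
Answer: $-195480$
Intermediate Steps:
$D = 5$
$Q{\left(v,a \right)} = 8$ ($Q{\left(v,a \right)} = 6 + 2 = 8$)
$- 181 Q{\left(9,\left(\left(- \frac{1}{4} - \frac{5}{3}\right) + D\right)^{2} \right)} 135 = \left(-181\right) 8 \cdot 135 = \left(-1448\right) 135 = -195480$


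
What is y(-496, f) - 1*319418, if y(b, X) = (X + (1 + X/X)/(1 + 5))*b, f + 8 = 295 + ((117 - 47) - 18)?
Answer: -1463182/3 ≈ -4.8773e+5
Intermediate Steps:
f = 339 (f = -8 + (295 + ((117 - 47) - 18)) = -8 + (295 + (70 - 18)) = -8 + (295 + 52) = -8 + 347 = 339)
y(b, X) = b*(1/3 + X) (y(b, X) = (X + (1 + 1)/6)*b = (X + 2*(1/6))*b = (X + 1/3)*b = (1/3 + X)*b = b*(1/3 + X))
y(-496, f) - 1*319418 = -496*(1/3 + 339) - 1*319418 = -496*1018/3 - 319418 = -504928/3 - 319418 = -1463182/3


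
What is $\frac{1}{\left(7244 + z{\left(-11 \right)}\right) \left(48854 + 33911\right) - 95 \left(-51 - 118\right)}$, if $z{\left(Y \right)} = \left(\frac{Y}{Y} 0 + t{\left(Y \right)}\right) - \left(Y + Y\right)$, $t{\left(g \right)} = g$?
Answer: $\frac{1}{600476130} \approx 1.6653 \cdot 10^{-9}$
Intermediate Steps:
$z{\left(Y \right)} = - Y$ ($z{\left(Y \right)} = \left(\frac{Y}{Y} 0 + Y\right) - \left(Y + Y\right) = \left(1 \cdot 0 + Y\right) - 2 Y = \left(0 + Y\right) - 2 Y = Y - 2 Y = - Y$)
$\frac{1}{\left(7244 + z{\left(-11 \right)}\right) \left(48854 + 33911\right) - 95 \left(-51 - 118\right)} = \frac{1}{\left(7244 - -11\right) \left(48854 + 33911\right) - 95 \left(-51 - 118\right)} = \frac{1}{\left(7244 + 11\right) 82765 - -16055} = \frac{1}{7255 \cdot 82765 + 16055} = \frac{1}{600460075 + 16055} = \frac{1}{600476130}$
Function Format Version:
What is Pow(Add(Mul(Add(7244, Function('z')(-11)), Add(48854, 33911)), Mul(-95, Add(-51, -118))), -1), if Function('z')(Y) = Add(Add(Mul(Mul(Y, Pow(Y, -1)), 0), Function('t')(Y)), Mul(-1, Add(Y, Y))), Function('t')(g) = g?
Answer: Rational(1, 600476130) ≈ 1.6653e-9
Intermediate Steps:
Function('z')(Y) = Mul(-1, Y) (Function('z')(Y) = Add(Add(Mul(Mul(Y, Pow(Y, -1)), 0), Y), Mul(-1, Add(Y, Y))) = Add(Add(Mul(1, 0), Y), Mul(-1, Mul(2, Y))) = Add(Add(0, Y), Mul(-2, Y)) = Add(Y, Mul(-2, Y)) = Mul(-1, Y))
Pow(Add(Mul(Add(7244, Function('z')(-11)), Add(48854, 33911)), Mul(-95, Add(-51, -118))), -1) = Pow(Add(Mul(Add(7244, Mul(-1, -11)), Add(48854, 33911)), Mul(-95, Add(-51, -118))), -1) = Pow(Add(Mul(Add(7244, 11), 82765), Mul(-95, -169)), -1) = Pow(Add(Mul(7255, 82765), 16055), -1) = Pow(Add(600460075, 16055), -1) = Pow(600476130, -1) = Rational(1, 600476130)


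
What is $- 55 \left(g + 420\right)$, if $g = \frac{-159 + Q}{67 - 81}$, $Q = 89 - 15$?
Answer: $- \frac{328075}{14} \approx -23434.0$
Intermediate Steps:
$Q = 74$
$g = \frac{85}{14}$ ($g = \frac{-159 + 74}{67 - 81} = - \frac{85}{-14} = \left(-85\right) \left(- \frac{1}{14}\right) = \frac{85}{14} \approx 6.0714$)
$- 55 \left(g + 420\right) = - 55 \left(\frac{85}{14} + 420\right) = \left(-55\right) \frac{5965}{14} = - \frac{328075}{14}$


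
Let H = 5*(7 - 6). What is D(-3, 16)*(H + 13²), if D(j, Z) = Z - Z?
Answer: 0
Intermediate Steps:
D(j, Z) = 0
H = 5 (H = 5*1 = 5)
D(-3, 16)*(H + 13²) = 0*(5 + 13²) = 0*(5 + 169) = 0*174 = 0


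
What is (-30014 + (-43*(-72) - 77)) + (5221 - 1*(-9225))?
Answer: -12549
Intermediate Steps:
(-30014 + (-43*(-72) - 77)) + (5221 - 1*(-9225)) = (-30014 + (3096 - 77)) + (5221 + 9225) = (-30014 + 3019) + 14446 = -26995 + 14446 = -12549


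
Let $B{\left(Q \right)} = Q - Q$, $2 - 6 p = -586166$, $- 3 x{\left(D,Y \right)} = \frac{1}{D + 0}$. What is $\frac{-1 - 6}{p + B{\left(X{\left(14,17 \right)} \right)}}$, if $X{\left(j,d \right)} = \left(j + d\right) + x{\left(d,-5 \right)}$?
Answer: $- \frac{21}{293084} \approx -7.1652 \cdot 10^{-5}$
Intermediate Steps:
$x{\left(D,Y \right)} = - \frac{1}{3 D}$ ($x{\left(D,Y \right)} = - \frac{1}{3 \left(D + 0\right)} = - \frac{1}{3 D}$)
$X{\left(j,d \right)} = d + j - \frac{1}{3 d}$ ($X{\left(j,d \right)} = \left(j + d\right) - \frac{1}{3 d} = \left(d + j\right) - \frac{1}{3 d} = d + j - \frac{1}{3 d}$)
$p = \frac{293084}{3}$ ($p = \frac{1}{3} - - \frac{293083}{3} = \frac{1}{3} + \frac{293083}{3} = \frac{293084}{3} \approx 97695.0$)
$B{\left(Q \right)} = 0$
$\frac{-1 - 6}{p + B{\left(X{\left(14,17 \right)} \right)}} = \frac{-1 - 6}{\frac{293084}{3} + 0} = \frac{-1 - 6}{\frac{293084}{3}} = \frac{3}{293084} \left(-7\right) = - \frac{21}{293084}$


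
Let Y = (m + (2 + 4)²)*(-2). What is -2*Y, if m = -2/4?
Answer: 142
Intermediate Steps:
m = -½ (m = -2*¼ = -½ ≈ -0.50000)
Y = -71 (Y = (-½ + (2 + 4)²)*(-2) = (-½ + 6²)*(-2) = (-½ + 36)*(-2) = (71/2)*(-2) = -71)
-2*Y = -2*(-71) = 142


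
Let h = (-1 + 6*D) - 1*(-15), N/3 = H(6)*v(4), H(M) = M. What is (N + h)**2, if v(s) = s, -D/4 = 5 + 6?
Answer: 31684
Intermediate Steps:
D = -44 (D = -4*(5 + 6) = -4*11 = -44)
N = 72 (N = 3*(6*4) = 3*24 = 72)
h = -250 (h = (-1 + 6*(-44)) - 1*(-15) = (-1 - 264) + 15 = -265 + 15 = -250)
(N + h)**2 = (72 - 250)**2 = (-178)**2 = 31684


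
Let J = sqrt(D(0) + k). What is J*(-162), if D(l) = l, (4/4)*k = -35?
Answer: -162*I*sqrt(35) ≈ -958.41*I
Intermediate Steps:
k = -35
J = I*sqrt(35) (J = sqrt(0 - 35) = sqrt(-35) = I*sqrt(35) ≈ 5.9161*I)
J*(-162) = (I*sqrt(35))*(-162) = -162*I*sqrt(35)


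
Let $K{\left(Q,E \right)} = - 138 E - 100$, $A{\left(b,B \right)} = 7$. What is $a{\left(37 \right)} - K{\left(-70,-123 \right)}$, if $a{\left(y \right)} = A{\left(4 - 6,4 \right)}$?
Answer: $-16867$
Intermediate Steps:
$K{\left(Q,E \right)} = -100 - 138 E$
$a{\left(y \right)} = 7$
$a{\left(37 \right)} - K{\left(-70,-123 \right)} = 7 - \left(-100 - -16974\right) = 7 - \left(-100 + 16974\right) = 7 - 16874 = -16867$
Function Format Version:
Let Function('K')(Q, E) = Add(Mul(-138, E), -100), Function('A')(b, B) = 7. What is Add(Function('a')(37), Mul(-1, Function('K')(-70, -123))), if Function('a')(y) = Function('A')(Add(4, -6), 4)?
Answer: -16867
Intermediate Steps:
Function('K')(Q, E) = Add(-100, Mul(-138, E))
Function('a')(y) = 7
Add(Function('a')(37), Mul(-1, Function('K')(-70, -123))) = Add(7, Mul(-1, Add(-100, Mul(-138, -123)))) = Add(7, Mul(-1, Add(-100, 16974))) = Add(7, Mul(-1, 16874)) = Add(7, -16874) = -16867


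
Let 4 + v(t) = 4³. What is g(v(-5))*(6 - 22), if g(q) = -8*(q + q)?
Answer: 15360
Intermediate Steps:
v(t) = 60 (v(t) = -4 + 4³ = -4 + 64 = 60)
g(q) = -16*q
g(v(-5))*(6 - 22) = (-16*60)*(6 - 22) = -960*(-16) = 15360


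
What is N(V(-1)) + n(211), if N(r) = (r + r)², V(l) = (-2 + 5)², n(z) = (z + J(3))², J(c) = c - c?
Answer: 44845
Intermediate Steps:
J(c) = 0
n(z) = z² (n(z) = (z + 0)² = z²)
V(l) = 9 (V(l) = 3² = 9)
N(r) = 4*r² (N(r) = (2*r)² = 4*r²)
N(V(-1)) + n(211) = 4*9² + 211² = 4*81 + 44521 = 324 + 44521 = 44845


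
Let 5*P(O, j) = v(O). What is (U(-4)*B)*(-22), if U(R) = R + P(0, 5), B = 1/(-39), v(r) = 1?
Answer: -418/195 ≈ -2.1436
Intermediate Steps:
P(O, j) = ⅕ (P(O, j) = (⅕)*1 = ⅕)
B = -1/39 ≈ -0.025641
U(R) = ⅕ + R (U(R) = R + ⅕ = ⅕ + R)
(U(-4)*B)*(-22) = ((⅕ - 4)*(-1/39))*(-22) = -19/5*(-1/39)*(-22) = (19/195)*(-22) = -418/195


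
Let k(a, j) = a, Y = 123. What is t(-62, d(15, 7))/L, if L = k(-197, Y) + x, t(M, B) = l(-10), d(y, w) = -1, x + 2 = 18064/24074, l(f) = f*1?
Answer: 120370/2386331 ≈ 0.050441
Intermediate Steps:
l(f) = f
x = -15042/12037 (x = -2 + 18064/24074 = -2 + 18064*(1/24074) = -2 + 9032/12037 = -15042/12037 ≈ -1.2496)
t(M, B) = -10
L = -2386331/12037 (L = -197 - 15042/12037 = -2386331/12037 ≈ -198.25)
t(-62, d(15, 7))/L = -10/(-2386331/12037) = -10*(-12037/2386331) = 120370/2386331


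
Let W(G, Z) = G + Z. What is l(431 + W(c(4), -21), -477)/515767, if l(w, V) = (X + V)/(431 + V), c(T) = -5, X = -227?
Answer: 352/11862641 ≈ 2.9673e-5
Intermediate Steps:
l(w, V) = (-227 + V)/(431 + V)
l(431 + W(c(4), -21), -477)/515767 = ((-227 - 477)/(431 - 477))/515767 = (-704/(-46))*(1/515767) = -1/46*(-704)*(1/515767) = (352/23)*(1/515767) = 352/11862641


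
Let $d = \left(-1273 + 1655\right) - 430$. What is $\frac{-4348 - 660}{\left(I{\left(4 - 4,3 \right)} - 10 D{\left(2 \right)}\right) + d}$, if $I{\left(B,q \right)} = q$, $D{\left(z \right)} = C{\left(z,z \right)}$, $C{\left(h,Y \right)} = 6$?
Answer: $\frac{5008}{105} \approx 47.695$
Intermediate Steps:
$D{\left(z \right)} = 6$
$d = -48$ ($d = 382 - 430 = -48$)
$\frac{-4348 - 660}{\left(I{\left(4 - 4,3 \right)} - 10 D{\left(2 \right)}\right) + d} = \frac{-4348 - 660}{\left(3 - 60\right) - 48} = - \frac{5008}{\left(3 - 60\right) - 48} = - \frac{5008}{-57 - 48} = - \frac{5008}{-105} = \left(-5008\right) \left(- \frac{1}{105}\right) = \frac{5008}{105}$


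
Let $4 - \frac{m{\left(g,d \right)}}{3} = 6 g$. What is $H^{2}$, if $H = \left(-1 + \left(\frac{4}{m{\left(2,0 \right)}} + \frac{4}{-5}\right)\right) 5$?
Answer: $\frac{3481}{36} \approx 96.694$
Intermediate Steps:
$m{\left(g,d \right)} = 12 - 18 g$ ($m{\left(g,d \right)} = 12 - 3 \cdot 6 g = 12 - 18 g$)
$H = - \frac{59}{6}$ ($H = \left(-1 + \left(\frac{4}{12 - 36} + \frac{4}{-5}\right)\right) 5 = \left(-1 + \left(\frac{4}{12 - 36} + 4 \left(- \frac{1}{5}\right)\right)\right) 5 = \left(-1 - \left(\frac{4}{5} - \frac{4}{-24}\right)\right) 5 = \left(-1 + \left(4 \left(- \frac{1}{24}\right) - \frac{4}{5}\right)\right) 5 = \left(-1 - \frac{29}{30}\right) 5 = \left(- \frac{59}{30}\right) 5 = - \frac{59}{6} \approx -9.8333$)
$H^{2} = \left(- \frac{59}{6}\right)^{2} = \frac{3481}{36}$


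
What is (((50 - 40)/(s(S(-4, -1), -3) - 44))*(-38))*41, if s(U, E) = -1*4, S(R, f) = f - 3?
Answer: 3895/12 ≈ 324.58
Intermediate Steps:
S(R, f) = -3 + f
s(U, E) = -4
(((50 - 40)/(s(S(-4, -1), -3) - 44))*(-38))*41 = (((50 - 40)/(-4 - 44))*(-38))*41 = ((10/(-48))*(-38))*41 = ((10*(-1/48))*(-38))*41 = -5/24*(-38)*41 = (95/12)*41 = 3895/12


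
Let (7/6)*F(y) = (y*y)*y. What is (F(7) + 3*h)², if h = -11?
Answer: 68121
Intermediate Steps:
F(y) = 6*y³/7 (F(y) = 6*((y*y)*y)/7 = 6*(y²*y)/7 = 6*y³/7)
(F(7) + 3*h)² = ((6/7)*7³ + 3*(-11))² = ((6/7)*343 - 33)² = (294 - 33)² = 261² = 68121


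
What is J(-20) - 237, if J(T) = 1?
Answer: -236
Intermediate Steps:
J(-20) - 237 = 1 - 237 = -236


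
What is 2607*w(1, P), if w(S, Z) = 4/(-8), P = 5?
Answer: -2607/2 ≈ -1303.5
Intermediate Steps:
w(S, Z) = -½ (w(S, Z) = 4*(-⅛) = -½)
2607*w(1, P) = 2607*(-½) = -2607/2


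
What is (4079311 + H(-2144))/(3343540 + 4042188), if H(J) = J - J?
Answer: 4079311/7385728 ≈ 0.55232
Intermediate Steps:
H(J) = 0
(4079311 + H(-2144))/(3343540 + 4042188) = (4079311 + 0)/(3343540 + 4042188) = 4079311/7385728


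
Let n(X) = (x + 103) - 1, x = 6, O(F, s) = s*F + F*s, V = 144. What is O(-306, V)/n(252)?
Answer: -816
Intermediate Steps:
O(F, s) = 2*F*s (O(F, s) = F*s + F*s = 2*F*s)
n(X) = 108 (n(X) = (6 + 103) - 1 = 109 - 1 = 108)
O(-306, V)/n(252) = (2*(-306)*144)/108 = -88128*1/108 = -816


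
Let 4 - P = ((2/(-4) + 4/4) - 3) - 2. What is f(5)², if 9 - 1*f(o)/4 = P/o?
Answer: 21316/25 ≈ 852.64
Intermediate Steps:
P = 17/2 (P = 4 - (((2/(-4) + 4/4) - 3) - 2) = 4 - (((2*(-¼) + 4*(¼)) - 3) - 2) = 4 - (((-½ + 1) - 3) - 2) = 4 - ((½ - 3) - 2) = 4 - (-5/2 - 2) = 4 - 1*(-9/2) = 4 + 9/2 = 17/2 ≈ 8.5000)
f(o) = 36 - 34/o
f(5)² = (36 - 34/5)² = (146/5)² = 21316/25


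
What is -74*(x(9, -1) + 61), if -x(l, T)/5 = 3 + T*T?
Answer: -3034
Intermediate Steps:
x(l, T) = -15 - 5*T² (x(l, T) = -5*(3 + T*T) = -5*(3 + T²) = -15 - 5*T²)
-74*(x(9, -1) + 61) = -74*((-15 - 5*(-1)²) + 61) = -74*((-15 - 5*1) + 61) = -74*((-15 - 5) + 61) = -74*(-20 + 61) = -74*41 = -3034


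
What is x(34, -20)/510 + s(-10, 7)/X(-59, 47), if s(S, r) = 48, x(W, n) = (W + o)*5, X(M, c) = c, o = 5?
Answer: 2243/1598 ≈ 1.4036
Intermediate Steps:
x(W, n) = 25 + 5*W (x(W, n) = (W + 5)*5 = (5 + W)*5 = 25 + 5*W)
x(34, -20)/510 + s(-10, 7)/X(-59, 47) = (25 + 5*34)/510 + 48/47 = (25 + 170)*(1/510) + 48*(1/47) = 195*(1/510) + 48/47 = 13/34 + 48/47 = 2243/1598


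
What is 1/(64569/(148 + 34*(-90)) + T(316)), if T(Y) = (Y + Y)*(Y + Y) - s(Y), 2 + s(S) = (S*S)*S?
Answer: -2912/90723628409 ≈ -3.2097e-8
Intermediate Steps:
s(S) = -2 + S³ (s(S) = -2 + (S*S)*S = -2 + S²*S = -2 + S³)
T(Y) = 2 - Y³ + 4*Y² (T(Y) = (Y + Y)*(Y + Y) - (-2 + Y³) = (2*Y)*(2*Y) + (2 - Y³) = 4*Y² + (2 - Y³) = 2 - Y³ + 4*Y²)
1/(64569/(148 + 34*(-90)) + T(316)) = 1/(64569/(148 + 34*(-90)) + (2 - 1*316³ + 4*316²)) = 1/(64569/(148 - 3060) + (2 - 1*31554496 + 4*99856)) = 1/(64569/(-2912) + (2 - 31554496 + 399424)) = 1/(64569*(-1/2912) - 31155070) = 1/(-64569/2912 - 31155070) = 1/(-90723628409/2912) = -2912/90723628409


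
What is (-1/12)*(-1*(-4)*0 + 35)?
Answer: -35/12 ≈ -2.9167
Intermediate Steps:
(-1/12)*(-1*(-4)*0 + 35) = (-1*1/12)*(4*0 + 35) = -(0 + 35)/12 = -1/12*35 = -35/12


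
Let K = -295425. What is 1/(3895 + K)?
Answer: -1/291530 ≈ -3.4302e-6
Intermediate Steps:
1/(3895 + K) = 1/(3895 - 295425) = 1/(-291530) = -1/291530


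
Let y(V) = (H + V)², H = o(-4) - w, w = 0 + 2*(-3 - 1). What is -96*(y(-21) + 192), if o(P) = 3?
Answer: -28032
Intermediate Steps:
w = -8 (w = 0 + 2*(-4) = 0 - 8 = -8)
H = 11 (H = 3 - 1*(-8) = 3 + 8 = 11)
y(V) = (11 + V)²
-96*(y(-21) + 192) = -96*((11 - 21)² + 192) = -96*((-10)² + 192) = -96*(100 + 192) = -96*292 = -28032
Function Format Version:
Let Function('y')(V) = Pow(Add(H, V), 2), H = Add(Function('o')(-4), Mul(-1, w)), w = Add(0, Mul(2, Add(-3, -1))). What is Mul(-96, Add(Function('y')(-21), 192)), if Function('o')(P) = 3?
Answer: -28032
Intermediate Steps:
w = -8 (w = Add(0, Mul(2, -4)) = Add(0, -8) = -8)
H = 11 (H = Add(3, Mul(-1, -8)) = Add(3, 8) = 11)
Function('y')(V) = Pow(Add(11, V), 2)
Mul(-96, Add(Function('y')(-21), 192)) = Mul(-96, Add(Pow(Add(11, -21), 2), 192)) = Mul(-96, Add(Pow(-10, 2), 192)) = Mul(-96, Add(100, 192)) = Mul(-96, 292) = -28032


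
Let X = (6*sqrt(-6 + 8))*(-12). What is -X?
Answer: 72*sqrt(2) ≈ 101.82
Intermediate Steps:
X = -72*sqrt(2) (X = (6*sqrt(2))*(-12) = -72*sqrt(2) ≈ -101.82)
-X = -(-72)*sqrt(2) = 72*sqrt(2)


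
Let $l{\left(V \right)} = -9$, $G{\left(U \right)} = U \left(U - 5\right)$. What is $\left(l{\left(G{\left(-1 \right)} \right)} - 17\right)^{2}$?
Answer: $676$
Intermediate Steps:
$G{\left(U \right)} = U \left(-5 + U\right)$
$\left(l{\left(G{\left(-1 \right)} \right)} - 17\right)^{2} = \left(-9 - 17\right)^{2} = \left(-26\right)^{2} = 676$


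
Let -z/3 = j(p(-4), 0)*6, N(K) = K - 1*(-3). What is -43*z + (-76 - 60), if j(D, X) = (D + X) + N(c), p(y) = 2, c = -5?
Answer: -136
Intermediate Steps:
N(K) = 3 + K (N(K) = K + 3 = 3 + K)
j(D, X) = -2 + D + X (j(D, X) = (D + X) + (3 - 5) = (D + X) - 2 = -2 + D + X)
z = 0 (z = -3*(-2 + 2 + 0)*6 = -0*6 = -3*0 = 0)
-43*z + (-76 - 60) = -43*0 + (-76 - 60) = 0 - 136 = -136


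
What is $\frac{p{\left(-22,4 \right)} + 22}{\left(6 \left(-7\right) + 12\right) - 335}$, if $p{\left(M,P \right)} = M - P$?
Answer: $\frac{4}{365} \approx 0.010959$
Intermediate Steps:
$\frac{p{\left(-22,4 \right)} + 22}{\left(6 \left(-7\right) + 12\right) - 335} = \frac{\left(-22 - 4\right) + 22}{\left(6 \left(-7\right) + 12\right) - 335} = \frac{\left(-22 - 4\right) + 22}{\left(-42 + 12\right) - 335} = \frac{-26 + 22}{-30 - 335} = - \frac{4}{-365} = \left(-4\right) \left(- \frac{1}{365}\right) = \frac{4}{365}$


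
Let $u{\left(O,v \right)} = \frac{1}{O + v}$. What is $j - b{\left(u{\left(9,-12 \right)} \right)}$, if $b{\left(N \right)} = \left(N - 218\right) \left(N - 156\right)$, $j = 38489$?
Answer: $\frac{39206}{9} \approx 4356.2$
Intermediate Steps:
$b{\left(N \right)} = \left(-218 + N\right) \left(-156 + N\right)$
$j - b{\left(u{\left(9,-12 \right)} \right)} = 38489 - \left(34008 + \left(\frac{1}{9 - 12}\right)^{2} - \frac{374}{9 - 12}\right) = 38489 - \left(34008 + \left(\frac{1}{-3}\right)^{2} - \frac{374}{-3}\right) = 38489 - \left(34008 + \left(- \frac{1}{3}\right)^{2} - - \frac{374}{3}\right) = 38489 - \left(34008 + \frac{1}{9} + \frac{374}{3}\right) = 38489 - \frac{307195}{9} = \frac{39206}{9}$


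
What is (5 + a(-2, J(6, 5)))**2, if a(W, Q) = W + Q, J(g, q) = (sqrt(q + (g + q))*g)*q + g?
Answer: 16641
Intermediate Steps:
J(g, q) = g + g*q*sqrt(g + 2*q) (J(g, q) = (sqrt(g + 2*q)*g)*q + g = (g*sqrt(g + 2*q))*q + g = g*q*sqrt(g + 2*q) + g = g + g*q*sqrt(g + 2*q))
a(W, Q) = Q + W
(5 + a(-2, J(6, 5)))**2 = (5 + (6*(1 + 5*sqrt(6 + 2*5)) - 2))**2 = (5 + (6*(1 + 5*sqrt(6 + 10)) - 2))**2 = (5 + (6*(1 + 5*sqrt(16)) - 2))**2 = (5 + (6*(1 + 5*4) - 2))**2 = (5 + (6*(1 + 20) - 2))**2 = (5 + (6*21 - 2))**2 = (5 + (126 - 2))**2 = (5 + 124)**2 = 129**2 = 16641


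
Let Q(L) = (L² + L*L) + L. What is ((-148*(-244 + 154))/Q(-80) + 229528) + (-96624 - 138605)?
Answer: -604195/106 ≈ -5700.0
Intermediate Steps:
Q(L) = L + 2*L² (Q(L) = (L² + L²) + L = 2*L² + L = L + 2*L²)
((-148*(-244 + 154))/Q(-80) + 229528) + (-96624 - 138605) = ((-148*(-244 + 154))/((-80*(1 + 2*(-80)))) + 229528) + (-96624 - 138605) = ((-148*(-90))/((-80*(1 - 160))) + 229528) - 235229 = (13320/((-80*(-159))) + 229528) - 235229 = (13320/12720 + 229528) - 235229 = (13320*(1/12720) + 229528) - 235229 = (111/106 + 229528) - 235229 = 24330079/106 - 235229 = -604195/106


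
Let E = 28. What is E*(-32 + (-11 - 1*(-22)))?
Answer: -588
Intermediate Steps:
E*(-32 + (-11 - 1*(-22))) = 28*(-32 + (-11 - 1*(-22))) = 28*(-32 + (-11 + 22)) = 28*(-32 + 11) = 28*(-21) = -588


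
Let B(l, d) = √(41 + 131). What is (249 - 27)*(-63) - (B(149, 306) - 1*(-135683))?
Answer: -149669 - 2*√43 ≈ -1.4968e+5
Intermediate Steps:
B(l, d) = 2*√43 (B(l, d) = √172 = 2*√43)
(249 - 27)*(-63) - (B(149, 306) - 1*(-135683)) = (249 - 27)*(-63) - (2*√43 - 1*(-135683)) = 222*(-63) - (2*√43 + 135683) = -13986 - (135683 + 2*√43) = -13986 + (-135683 - 2*√43) = -149669 - 2*√43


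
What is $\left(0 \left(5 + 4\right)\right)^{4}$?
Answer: $0$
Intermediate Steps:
$\left(0 \left(5 + 4\right)\right)^{4} = \left(0 \cdot 9\right)^{4} = 0^{4} = 0$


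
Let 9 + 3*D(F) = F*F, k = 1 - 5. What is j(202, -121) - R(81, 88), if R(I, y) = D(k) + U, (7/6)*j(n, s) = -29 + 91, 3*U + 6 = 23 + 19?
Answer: 815/21 ≈ 38.810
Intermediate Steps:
k = -4
U = 12 (U = -2 + (23 + 19)/3 = -2 + (⅓)*42 = -2 + 14 = 12)
D(F) = -3 + F²/3 (D(F) = -3 + (F*F)/3 = -3 + F²/3)
j(n, s) = 372/7 (j(n, s) = 6*(-29 + 91)/7 = (6/7)*62 = 372/7)
R(I, y) = 43/3 (R(I, y) = (-3 + (⅓)*(-4)²) + 12 = (-3 + (⅓)*16) + 12 = (-3 + 16/3) + 12 = 7/3 + 12 = 43/3)
j(202, -121) - R(81, 88) = 372/7 - 1*43/3 = 372/7 - 43/3 = 815/21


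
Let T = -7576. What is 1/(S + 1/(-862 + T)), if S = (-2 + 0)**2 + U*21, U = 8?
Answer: 8438/1451335 ≈ 0.0058140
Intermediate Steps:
S = 172 (S = (-2 + 0)**2 + 8*21 = (-2)**2 + 168 = 4 + 168 = 172)
1/(S + 1/(-862 + T)) = 1/(172 + 1/(-862 - 7576)) = 1/(172 + 1/(-8438)) = 1/(172 - 1/8438) = 1/(1451335/8438) = 8438/1451335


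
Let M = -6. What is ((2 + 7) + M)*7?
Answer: 21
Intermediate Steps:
((2 + 7) + M)*7 = ((2 + 7) - 6)*7 = (9 - 6)*7 = 3*7 = 21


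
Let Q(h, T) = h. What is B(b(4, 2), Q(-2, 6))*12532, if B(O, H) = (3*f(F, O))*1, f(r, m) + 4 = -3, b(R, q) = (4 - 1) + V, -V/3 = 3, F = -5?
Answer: -263172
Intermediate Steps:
V = -9 (V = -3*3 = -9)
b(R, q) = -6 (b(R, q) = (4 - 1) - 9 = 3 - 9 = -6)
f(r, m) = -7 (f(r, m) = -4 - 3 = -7)
B(O, H) = -21 (B(O, H) = (3*(-7))*1 = -21*1 = -21)
B(b(4, 2), Q(-2, 6))*12532 = -21*12532 = -263172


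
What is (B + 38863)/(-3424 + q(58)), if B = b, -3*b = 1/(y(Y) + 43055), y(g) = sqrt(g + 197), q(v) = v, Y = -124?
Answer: -216124871097673/18718995349296 - sqrt(73)/18718995349296 ≈ -11.546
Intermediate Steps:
y(g) = sqrt(197 + g)
b = -1/(3*(43055 + sqrt(73))) (b = -1/(3*(sqrt(197 - 124) + 43055)) = -1/(3*(sqrt(73) + 43055)) = -1/(3*(43055 + sqrt(73))) ≈ -7.7405e-6)
B = -43055/5561198856 + sqrt(73)/5561198856 ≈ -7.7405e-6
(B + 38863)/(-3424 + q(58)) = ((-43055/5561198856 + sqrt(73)/5561198856) + 38863)/(-3424 + 58) = (216124871097673/5561198856 + sqrt(73)/5561198856)/(-3366) = (216124871097673/5561198856 + sqrt(73)/5561198856)*(-1/3366) = -216124871097673/18718995349296 - sqrt(73)/18718995349296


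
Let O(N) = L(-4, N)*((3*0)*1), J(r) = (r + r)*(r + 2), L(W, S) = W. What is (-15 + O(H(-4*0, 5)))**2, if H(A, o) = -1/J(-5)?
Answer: 225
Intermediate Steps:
J(r) = 2*r*(2 + r) (J(r) = (2*r)*(2 + r) = 2*r*(2 + r))
H(A, o) = -1/30 (H(A, o) = -1/(2*(-5)*(2 - 5)) = -1/(2*(-5)*(-3)) = -1/30)
O(N) = 0 (O(N) = -4*3*0 = -0 = -4*0 = 0)
(-15 + O(H(-4*0, 5)))**2 = (-15 + 0)**2 = (-15)**2 = 225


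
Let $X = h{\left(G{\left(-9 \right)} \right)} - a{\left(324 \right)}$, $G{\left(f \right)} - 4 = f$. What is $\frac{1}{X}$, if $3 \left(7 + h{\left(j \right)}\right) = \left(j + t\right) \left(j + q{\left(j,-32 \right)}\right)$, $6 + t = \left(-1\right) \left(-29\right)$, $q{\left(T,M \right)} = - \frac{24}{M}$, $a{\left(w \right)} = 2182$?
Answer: $- \frac{2}{4429} \approx -0.00045157$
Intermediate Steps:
$G{\left(f \right)} = 4 + f$
$t = 23$ ($t = -6 - -29 = -6 + 29 = 23$)
$h{\left(j \right)} = -7 + \frac{\left(23 + j\right) \left(\frac{3}{4} + j\right)}{3}$ ($h{\left(j \right)} = -7 + \frac{\left(j + 23\right) \left(j - \frac{24}{-32}\right)}{3} = -7 + \frac{\left(23 + j\right) \left(j - - \frac{3}{4}\right)}{3} = -7 + \frac{\left(23 + j\right) \left(j + \frac{3}{4}\right)}{3} = -7 + \frac{\left(23 + j\right) \left(\frac{3}{4} + j\right)}{3}$)
$X = - \frac{4429}{2}$ ($X = \left(- \frac{5}{4} + \frac{\left(4 - 9\right)^{2}}{3} + \frac{95 \left(4 - 9\right)}{12}\right) - 2182 = \left(- \frac{5}{4} + \frac{\left(-5\right)^{2}}{3} + \frac{95}{12} \left(-5\right)\right) - 2182 = \left(- \frac{5}{4} + \frac{1}{3} \cdot 25 - \frac{475}{12}\right) - 2182 = \left(- \frac{5}{4} + \frac{25}{3} - \frac{475}{12}\right) - 2182 = - \frac{65}{2} - 2182 = - \frac{4429}{2} \approx -2214.5$)
$\frac{1}{X} = \frac{1}{- \frac{4429}{2}} = - \frac{2}{4429}$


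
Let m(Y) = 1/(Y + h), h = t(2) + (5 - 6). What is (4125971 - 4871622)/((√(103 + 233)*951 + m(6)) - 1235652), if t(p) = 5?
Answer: 13162358212670/21807596274823 + 283645640400*√21/152653173923761 ≈ 0.61208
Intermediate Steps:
h = 4 (h = 5 + (5 - 6) = 5 - 1 = 4)
m(Y) = 1/(4 + Y) (m(Y) = 1/(Y + 4) = 1/(4 + Y))
(4125971 - 4871622)/((√(103 + 233)*951 + m(6)) - 1235652) = (4125971 - 4871622)/((√(103 + 233)*951 + 1/(4 + 6)) - 1235652) = -745651/((√336*951 + 1/10) - 1235652) = -745651/(((4*√21)*951 + ⅒) - 1235652) = -745651/((3804*√21 + ⅒) - 1235652) = -745651/((⅒ + 3804*√21) - 1235652) = -745651/(-12356519/10 + 3804*√21)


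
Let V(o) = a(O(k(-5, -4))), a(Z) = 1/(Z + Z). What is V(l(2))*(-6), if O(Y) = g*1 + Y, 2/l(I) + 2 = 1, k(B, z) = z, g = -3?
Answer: 3/7 ≈ 0.42857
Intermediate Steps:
l(I) = -2 (l(I) = 2/(-2 + 1) = 2/(-1) = 2*(-1) = -2)
O(Y) = -3 + Y (O(Y) = -3*1 + Y = -3 + Y)
a(Z) = 1/(2*Z)
V(o) = -1/14 (V(o) = 1/(2*(-3 - 4)) = (½)/(-7) = (½)*(-⅐) = -1/14)
V(l(2))*(-6) = -1/14*(-6) = 3/7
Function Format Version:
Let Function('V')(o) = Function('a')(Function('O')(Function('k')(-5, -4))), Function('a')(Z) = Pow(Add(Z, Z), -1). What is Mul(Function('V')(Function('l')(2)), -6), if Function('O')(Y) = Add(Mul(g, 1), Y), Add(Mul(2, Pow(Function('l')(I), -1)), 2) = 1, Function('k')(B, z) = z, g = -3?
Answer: Rational(3, 7) ≈ 0.42857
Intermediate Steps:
Function('l')(I) = -2 (Function('l')(I) = Mul(2, Pow(Add(-2, 1), -1)) = Mul(2, Pow(-1, -1)) = Mul(2, -1) = -2)
Function('O')(Y) = Add(-3, Y) (Function('O')(Y) = Add(Mul(-3, 1), Y) = Add(-3, Y))
Function('a')(Z) = Mul(Rational(1, 2), Pow(Z, -1)) (Function('a')(Z) = Pow(Mul(2, Z), -1) = Mul(Rational(1, 2), Pow(Z, -1)))
Function('V')(o) = Rational(-1, 14) (Function('V')(o) = Mul(Rational(1, 2), Pow(Add(-3, -4), -1)) = Mul(Rational(1, 2), Pow(-7, -1)) = Mul(Rational(1, 2), Rational(-1, 7)) = Rational(-1, 14))
Mul(Function('V')(Function('l')(2)), -6) = Mul(Rational(-1, 14), -6) = Rational(3, 7)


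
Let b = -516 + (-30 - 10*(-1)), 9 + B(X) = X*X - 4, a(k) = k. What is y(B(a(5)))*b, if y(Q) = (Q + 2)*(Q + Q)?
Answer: -180096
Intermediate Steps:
B(X) = -13 + X**2 (B(X) = -9 + (X*X - 4) = -9 + (X**2 - 4) = -9 + (-4 + X**2) = -13 + X**2)
b = -536 (b = -516 + (-30 + 10) = -516 - 20 = -536)
y(Q) = 2*Q*(2 + Q) (y(Q) = (2 + Q)*(2*Q) = 2*Q*(2 + Q))
y(B(a(5)))*b = (2*(-13 + 5**2)*(2 + (-13 + 5**2)))*(-536) = (2*(-13 + 25)*(2 + (-13 + 25)))*(-536) = (2*12*(2 + 12))*(-536) = (2*12*14)*(-536) = 336*(-536) = -180096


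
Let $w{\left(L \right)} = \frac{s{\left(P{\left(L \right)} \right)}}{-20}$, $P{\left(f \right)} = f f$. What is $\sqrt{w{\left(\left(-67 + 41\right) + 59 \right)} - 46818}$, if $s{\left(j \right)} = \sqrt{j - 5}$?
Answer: $\frac{\sqrt{-4681800 - 10 \sqrt{271}}}{10} \approx 216.38 i$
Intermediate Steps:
$P{\left(f \right)} = f^{2}$
$s{\left(j \right)} = \sqrt{-5 + j}$
$w{\left(L \right)} = - \frac{\sqrt{-5 + L^{2}}}{20}$ ($w{\left(L \right)} = \frac{\sqrt{-5 + L^{2}}}{-20} = \sqrt{-5 + L^{2}} \left(- \frac{1}{20}\right) = - \frac{\sqrt{-5 + L^{2}}}{20}$)
$\sqrt{w{\left(\left(-67 + 41\right) + 59 \right)} - 46818} = \sqrt{- \frac{\sqrt{-5 + \left(\left(-67 + 41\right) + 59\right)^{2}}}{20} - 46818} = \sqrt{- \frac{\sqrt{-5 + \left(-26 + 59\right)^{2}}}{20} - 46818} = \sqrt{- \frac{\sqrt{-5 + 33^{2}}}{20} - 46818} = \sqrt{- \frac{\sqrt{-5 + 1089}}{20} - 46818} = \sqrt{- \frac{\sqrt{1084}}{20} - 46818} = \sqrt{- \frac{2 \sqrt{271}}{20} - 46818} = \sqrt{- \frac{\sqrt{271}}{10} - 46818} = \sqrt{-46818 - \frac{\sqrt{271}}{10}}$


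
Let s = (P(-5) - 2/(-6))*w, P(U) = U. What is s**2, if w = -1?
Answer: 196/9 ≈ 21.778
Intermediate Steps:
s = 14/3 (s = (-5 - 2/(-6))*(-1) = (-5 - 2*(-1/6))*(-1) = (-5 + 1/3)*(-1) = -14/3*(-1) = 14/3 ≈ 4.6667)
s**2 = (14/3)**2 = 196/9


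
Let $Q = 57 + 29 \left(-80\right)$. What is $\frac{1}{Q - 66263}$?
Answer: $- \frac{1}{68526} \approx -1.4593 \cdot 10^{-5}$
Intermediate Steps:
$Q = -2263$ ($Q = 57 - 2320 = -2263$)
$\frac{1}{Q - 66263} = \frac{1}{-2263 - 66263} = \frac{1}{-68526} = - \frac{1}{68526}$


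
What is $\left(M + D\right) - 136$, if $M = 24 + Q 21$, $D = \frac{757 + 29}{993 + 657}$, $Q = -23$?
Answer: $- \frac{163494}{275} \approx -594.52$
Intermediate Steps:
$D = \frac{131}{275}$ ($D = \frac{786}{1650} = 786 \cdot \frac{1}{1650} = \frac{131}{275} \approx 0.47636$)
$M = -459$ ($M = 24 - 483 = -459$)
$\left(M + D\right) - 136 = \left(-459 + \frac{131}{275}\right) - 136 = - \frac{126094}{275} - 136 = - \frac{163494}{275}$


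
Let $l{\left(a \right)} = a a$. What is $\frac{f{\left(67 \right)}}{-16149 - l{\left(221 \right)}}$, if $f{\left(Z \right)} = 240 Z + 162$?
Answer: $- \frac{8121}{32495} \approx -0.24992$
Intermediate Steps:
$l{\left(a \right)} = a^{2}$
$f{\left(Z \right)} = 162 + 240 Z$
$\frac{f{\left(67 \right)}}{-16149 - l{\left(221 \right)}} = \frac{162 + 240 \cdot 67}{-16149 - 221^{2}} = \frac{162 + 16080}{-16149 - 48841} = \frac{16242}{-16149 - 48841} = \frac{16242}{-64990} = 16242 \left(- \frac{1}{64990}\right) = - \frac{8121}{32495}$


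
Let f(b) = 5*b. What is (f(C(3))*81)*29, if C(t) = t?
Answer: 35235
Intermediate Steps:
(f(C(3))*81)*29 = ((5*3)*81)*29 = (15*81)*29 = 1215*29 = 35235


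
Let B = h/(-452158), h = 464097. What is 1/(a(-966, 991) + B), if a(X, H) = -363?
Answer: -452158/164597451 ≈ -0.0027471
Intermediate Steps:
B = -464097/452158 (B = 464097/(-452158) = 464097*(-1/452158) = -464097/452158 ≈ -1.0264)
1/(a(-966, 991) + B) = 1/(-363 - 464097/452158) = 1/(-164597451/452158) = -452158/164597451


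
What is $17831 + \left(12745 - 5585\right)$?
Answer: $24991$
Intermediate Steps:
$17831 + \left(12745 - 5585\right) = 17831 + 7160 = 24991$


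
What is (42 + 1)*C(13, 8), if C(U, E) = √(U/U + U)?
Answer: 43*√14 ≈ 160.89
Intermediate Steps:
C(U, E) = √(1 + U)
(42 + 1)*C(13, 8) = (42 + 1)*√(1 + 13) = 43*√14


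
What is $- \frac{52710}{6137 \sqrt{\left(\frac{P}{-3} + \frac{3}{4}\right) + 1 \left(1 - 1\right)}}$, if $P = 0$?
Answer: $- \frac{35140 \sqrt{3}}{6137} \approx -9.9176$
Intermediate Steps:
$- \frac{52710}{6137 \sqrt{\left(\frac{P}{-3} + \frac{3}{4}\right) + 1 \left(1 - 1\right)}} = - \frac{52710}{6137 \sqrt{\left(\frac{0}{-3} + \frac{3}{4}\right) + 1 \left(1 - 1\right)}} = - \frac{52710}{6137 \sqrt{\left(0 \left(- \frac{1}{3}\right) + 3 \cdot \frac{1}{4}\right) + 1 \cdot 0}} = - \frac{52710}{6137 \sqrt{\left(0 + \frac{3}{4}\right) + 0}} = - \frac{52710}{6137 \sqrt{\frac{3}{4} + 0}} = - \frac{52710}{6137 \sqrt{\frac{3}{4}}} = - \frac{52710}{6137 \frac{\sqrt{3}}{2}} = - \frac{52710}{\frac{6137}{2} \sqrt{3}} = - 52710 \frac{2 \sqrt{3}}{18411} = - \frac{35140 \sqrt{3}}{6137}$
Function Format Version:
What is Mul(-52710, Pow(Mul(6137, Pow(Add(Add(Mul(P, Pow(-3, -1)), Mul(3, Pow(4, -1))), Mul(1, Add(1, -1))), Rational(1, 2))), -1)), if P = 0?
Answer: Mul(Rational(-35140, 6137), Pow(3, Rational(1, 2))) ≈ -9.9176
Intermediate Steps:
Mul(-52710, Pow(Mul(6137, Pow(Add(Add(Mul(P, Pow(-3, -1)), Mul(3, Pow(4, -1))), Mul(1, Add(1, -1))), Rational(1, 2))), -1)) = Mul(-52710, Pow(Mul(6137, Pow(Add(Add(Mul(0, Pow(-3, -1)), Mul(3, Pow(4, -1))), Mul(1, Add(1, -1))), Rational(1, 2))), -1)) = Mul(-52710, Pow(Mul(6137, Pow(Add(Add(Mul(0, Rational(-1, 3)), Mul(3, Rational(1, 4))), Mul(1, 0)), Rational(1, 2))), -1)) = Mul(-52710, Pow(Mul(6137, Pow(Add(Add(0, Rational(3, 4)), 0), Rational(1, 2))), -1)) = Mul(-52710, Pow(Mul(6137, Pow(Add(Rational(3, 4), 0), Rational(1, 2))), -1)) = Mul(-52710, Pow(Mul(6137, Pow(Rational(3, 4), Rational(1, 2))), -1)) = Mul(-52710, Pow(Mul(6137, Mul(Rational(1, 2), Pow(3, Rational(1, 2)))), -1)) = Mul(-52710, Pow(Mul(Rational(6137, 2), Pow(3, Rational(1, 2))), -1)) = Mul(-52710, Mul(Rational(2, 18411), Pow(3, Rational(1, 2)))) = Mul(Rational(-35140, 6137), Pow(3, Rational(1, 2)))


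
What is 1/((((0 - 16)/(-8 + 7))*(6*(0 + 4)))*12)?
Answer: 1/4608 ≈ 0.00021701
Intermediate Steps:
1/((((0 - 16)/(-8 + 7))*(6*(0 + 4)))*12) = 1/(((-16/(-1))*(6*4))*12) = 1/((-16*(-1)*24)*12) = 1/((16*24)*12) = 1/(384*12) = 1/4608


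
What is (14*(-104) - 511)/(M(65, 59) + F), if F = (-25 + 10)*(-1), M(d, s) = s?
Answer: -1967/74 ≈ -26.581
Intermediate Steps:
F = 15 (F = -15*(-1) = 15)
(14*(-104) - 511)/(M(65, 59) + F) = (14*(-104) - 511)/(59 + 15) = (-1456 - 511)/74 = -1967*1/74 = -1967/74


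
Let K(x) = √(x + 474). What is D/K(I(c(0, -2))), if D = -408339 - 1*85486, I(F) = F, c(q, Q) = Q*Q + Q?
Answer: -493825*√119/238 ≈ -22634.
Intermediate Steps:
c(q, Q) = Q + Q² (c(q, Q) = Q² + Q = Q + Q²)
K(x) = √(474 + x)
D = -493825 (D = -408339 - 85486 = -493825)
D/K(I(c(0, -2))) = -493825/√(474 - 2*(1 - 2)) = -493825/√(474 - 2*(-1)) = -493825/√(474 + 2) = -493825*√119/238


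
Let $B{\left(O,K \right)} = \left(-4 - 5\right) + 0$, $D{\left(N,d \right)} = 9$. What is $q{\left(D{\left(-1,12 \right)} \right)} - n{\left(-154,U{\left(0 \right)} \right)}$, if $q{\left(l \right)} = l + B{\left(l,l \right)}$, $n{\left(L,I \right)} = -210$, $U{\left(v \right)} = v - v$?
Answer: $210$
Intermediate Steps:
$U{\left(v \right)} = 0$
$B{\left(O,K \right)} = -9$ ($B{\left(O,K \right)} = -9 + 0 = -9$)
$q{\left(l \right)} = -9 + l$ ($q{\left(l \right)} = l - 9 = -9 + l$)
$q{\left(D{\left(-1,12 \right)} \right)} - n{\left(-154,U{\left(0 \right)} \right)} = \left(-9 + 9\right) - -210 = 0 + 210 = 210$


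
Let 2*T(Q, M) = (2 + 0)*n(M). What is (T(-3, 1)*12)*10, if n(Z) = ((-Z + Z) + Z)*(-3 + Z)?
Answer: -240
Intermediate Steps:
n(Z) = Z*(-3 + Z) (n(Z) = (0 + Z)*(-3 + Z) = Z*(-3 + Z))
T(Q, M) = M*(-3 + M) (T(Q, M) = ((2 + 0)*(M*(-3 + M)))/2 = (2*(M*(-3 + M)))/2 = (2*M*(-3 + M))/2 = M*(-3 + M))
(T(-3, 1)*12)*10 = ((1*(-3 + 1))*12)*10 = ((1*(-2))*12)*10 = -2*12*10 = -24*10 = -240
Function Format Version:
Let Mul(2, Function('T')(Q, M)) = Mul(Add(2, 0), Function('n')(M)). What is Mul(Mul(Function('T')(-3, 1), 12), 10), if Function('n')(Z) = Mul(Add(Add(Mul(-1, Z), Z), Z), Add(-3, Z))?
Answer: -240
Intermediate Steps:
Function('n')(Z) = Mul(Z, Add(-3, Z)) (Function('n')(Z) = Mul(Add(0, Z), Add(-3, Z)) = Mul(Z, Add(-3, Z)))
Function('T')(Q, M) = Mul(M, Add(-3, M)) (Function('T')(Q, M) = Mul(Rational(1, 2), Mul(Add(2, 0), Mul(M, Add(-3, M)))) = Mul(Rational(1, 2), Mul(2, Mul(M, Add(-3, M)))) = Mul(Rational(1, 2), Mul(2, M, Add(-3, M))) = Mul(M, Add(-3, M)))
Mul(Mul(Function('T')(-3, 1), 12), 10) = Mul(Mul(Mul(1, Add(-3, 1)), 12), 10) = Mul(Mul(Mul(1, -2), 12), 10) = Mul(Mul(-2, 12), 10) = Mul(-24, 10) = -240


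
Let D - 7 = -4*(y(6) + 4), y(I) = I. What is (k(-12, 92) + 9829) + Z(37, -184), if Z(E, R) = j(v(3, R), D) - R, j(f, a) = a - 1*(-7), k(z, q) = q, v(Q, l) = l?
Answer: 10079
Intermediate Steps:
D = -33 (D = 7 - 4*(6 + 4) = 7 - 4*10 = 7 - 40 = -33)
j(f, a) = 7 + a (j(f, a) = a + 7 = 7 + a)
Z(E, R) = -26 - R (Z(E, R) = (7 - 33) - R = -26 - R)
(k(-12, 92) + 9829) + Z(37, -184) = (92 + 9829) + (-26 - 1*(-184)) = 9921 + (-26 + 184) = 9921 + 158 = 10079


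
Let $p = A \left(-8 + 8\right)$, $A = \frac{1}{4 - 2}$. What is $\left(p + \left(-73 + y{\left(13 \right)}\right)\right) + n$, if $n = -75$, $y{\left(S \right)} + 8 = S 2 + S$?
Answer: $-117$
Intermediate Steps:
$y{\left(S \right)} = -8 + 3 S$ ($y{\left(S \right)} = -8 + \left(S 2 + S\right) = -8 + \left(2 S + S\right) = -8 + 3 S$)
$A = \frac{1}{2} \approx 0.5$
$p = 0$ ($p = \frac{-8 + 8}{2} = \frac{1}{2} \cdot 0 = 0$)
$\left(p + \left(-73 + y{\left(13 \right)}\right)\right) + n = \left(0 + \left(-73 + \left(-8 + 3 \cdot 13\right)\right)\right) - 75 = \left(0 + \left(-73 + \left(-8 + 39\right)\right)\right) - 75 = \left(0 + \left(-73 + 31\right)\right) - 75 = \left(0 - 42\right) - 75 = -42 - 75 = -117$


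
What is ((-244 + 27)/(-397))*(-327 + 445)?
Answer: 25606/397 ≈ 64.499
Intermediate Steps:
((-244 + 27)/(-397))*(-327 + 445) = -217*(-1/397)*118 = (217/397)*118 = 25606/397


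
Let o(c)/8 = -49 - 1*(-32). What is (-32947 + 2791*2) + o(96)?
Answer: -27501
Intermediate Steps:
o(c) = -136 (o(c) = 8*(-49 - 1*(-32)) = 8*(-49 + 32) = 8*(-17) = -136)
(-32947 + 2791*2) + o(96) = (-32947 + 2791*2) - 136 = (-32947 + 5582) - 136 = -27365 - 136 = -27501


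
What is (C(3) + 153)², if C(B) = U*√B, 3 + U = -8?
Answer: 23772 - 3366*√3 ≈ 17942.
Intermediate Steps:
U = -11 (U = -3 - 8 = -11)
C(B) = -11*√B
(C(3) + 153)² = (-11*√3 + 153)² = (153 - 11*√3)²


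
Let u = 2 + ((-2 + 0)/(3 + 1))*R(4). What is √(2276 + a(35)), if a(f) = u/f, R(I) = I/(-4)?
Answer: √446110/14 ≈ 47.708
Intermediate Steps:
R(I) = -I/4 (R(I) = I*(-¼) = -I/4)
u = 5/2 (u = 2 + ((-2 + 0)/(3 + 1))*(-¼*4) = 2 - 2/4*(-1) = 2 - 2*¼*(-1) = 2 - ½*(-1) = 2 + ½ = 5/2 ≈ 2.5000)
a(f) = 5/(2*f)
√(2276 + a(35)) = √(2276 + (5/2)/35) = √(2276 + (5/2)*(1/35)) = √(2276 + 1/14) = √(31865/14) = √446110/14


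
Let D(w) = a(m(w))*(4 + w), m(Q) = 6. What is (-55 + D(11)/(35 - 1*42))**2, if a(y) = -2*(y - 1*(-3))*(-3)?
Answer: 1428025/49 ≈ 29143.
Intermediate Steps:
a(y) = 18 + 6*y (a(y) = -2*(y + 3)*(-3) = -2*(3 + y)*(-3) = (-6 - 2*y)*(-3) = 18 + 6*y)
D(w) = 216 + 54*w (D(w) = (18 + 6*6)*(4 + w) = (18 + 36)*(4 + w) = 54*(4 + w) = 216 + 54*w)
(-55 + D(11)/(35 - 1*42))**2 = (-55 + (216 + 54*11)/(35 - 1*42))**2 = (-55 + (216 + 594)/(35 - 42))**2 = (-55 + 810/(-7))**2 = (-55 + 810*(-1/7))**2 = (-55 - 810/7)**2 = (-1195/7)**2 = 1428025/49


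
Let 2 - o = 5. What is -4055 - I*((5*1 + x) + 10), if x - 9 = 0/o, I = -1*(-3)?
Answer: -4127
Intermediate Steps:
o = -3 (o = 2 - 1*5 = 2 - 5 = -3)
I = 3
x = 9 (x = 9 + 0/(-3) = 9 + 0*(-⅓) = 9 + 0 = 9)
-4055 - I*((5*1 + x) + 10) = -4055 - 3*((5*1 + 9) + 10) = -4055 - 3*((5 + 9) + 10) = -4055 - 3*(14 + 10) = -4055 - 3*24 = -4055 - 1*72 = -4055 - 72 = -4127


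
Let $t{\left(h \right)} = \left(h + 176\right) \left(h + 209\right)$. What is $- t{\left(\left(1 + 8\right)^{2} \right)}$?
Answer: $-74530$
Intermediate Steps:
$t{\left(h \right)} = \left(176 + h\right) \left(209 + h\right)$
$- t{\left(\left(1 + 8\right)^{2} \right)} = - (36784 + \left(\left(1 + 8\right)^{2}\right)^{2} + 385 \left(1 + 8\right)^{2}) = - (36784 + \left(9^{2}\right)^{2} + 385 \cdot 9^{2}) = - (36784 + 81^{2} + 385 \cdot 81) = - (36784 + 6561 + 31185) = \left(-1\right) 74530 = -74530$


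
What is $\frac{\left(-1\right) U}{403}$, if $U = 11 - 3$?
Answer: $- \frac{8}{403} \approx -0.019851$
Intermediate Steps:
$U = 8$ ($U = 11 - 3 = 8$)
$\frac{\left(-1\right) U}{403} = \frac{\left(-1\right) 8}{403} = \frac{1}{403} \left(-8\right) = - \frac{8}{403}$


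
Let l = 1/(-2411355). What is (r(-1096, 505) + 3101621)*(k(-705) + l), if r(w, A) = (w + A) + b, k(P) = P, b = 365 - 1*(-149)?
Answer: -1757547054582048/803785 ≈ -2.1866e+9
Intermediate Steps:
b = 514 (b = 365 + 149 = 514)
l = -1/2411355 ≈ -4.1470e-7
r(w, A) = 514 + A + w (r(w, A) = (w + A) + 514 = (A + w) + 514 = 514 + A + w)
(r(-1096, 505) + 3101621)*(k(-705) + l) = ((514 + 505 - 1096) + 3101621)*(-705 - 1/2411355) = (-77 + 3101621)*(-1700005276/2411355) = 3101544*(-1700005276/2411355) = -1757547054582048/803785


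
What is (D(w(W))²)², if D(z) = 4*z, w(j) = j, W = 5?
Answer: 160000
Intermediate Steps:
(D(w(W))²)² = ((4*5)²)² = (20²)² = 400² = 160000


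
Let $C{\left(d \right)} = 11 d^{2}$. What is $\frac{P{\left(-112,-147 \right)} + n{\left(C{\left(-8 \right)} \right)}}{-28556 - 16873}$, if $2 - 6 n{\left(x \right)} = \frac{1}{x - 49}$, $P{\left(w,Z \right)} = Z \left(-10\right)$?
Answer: $- \frac{5778409}{178535970} \approx -0.032366$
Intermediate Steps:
$P{\left(w,Z \right)} = - 10 Z$
$n{\left(x \right)} = \frac{1}{3} - \frac{1}{6 \left(-49 + x\right)}$ ($n{\left(x \right)} = \frac{1}{3} - \frac{1}{6 \left(x - 49\right)} = \frac{1}{3} - \frac{1}{6 \left(-49 + x\right)}$)
$\frac{P{\left(-112,-147 \right)} + n{\left(C{\left(-8 \right)} \right)}}{-28556 - 16873} = \frac{\left(-10\right) \left(-147\right) + \frac{-99 + 2 \cdot 11 \left(-8\right)^{2}}{6 \left(-49 + 11 \left(-8\right)^{2}\right)}}{-28556 - 16873} = \frac{1470 + \frac{-99 + 2 \cdot 11 \cdot 64}{6 \left(-49 + 11 \cdot 64\right)}}{-45429} = \left(1470 + \frac{-99 + 2 \cdot 704}{6 \left(-49 + 704\right)}\right) \left(- \frac{1}{45429}\right) = \left(1470 + \frac{-99 + 1408}{6 \cdot 655}\right) \left(- \frac{1}{45429}\right) = \left(1470 + \frac{1}{6} \cdot \frac{1}{655} \cdot 1309\right) \left(- \frac{1}{45429}\right) = \left(1470 + \frac{1309}{3930}\right) \left(- \frac{1}{45429}\right) = \frac{5778409}{3930} \left(- \frac{1}{45429}\right) = - \frac{5778409}{178535970}$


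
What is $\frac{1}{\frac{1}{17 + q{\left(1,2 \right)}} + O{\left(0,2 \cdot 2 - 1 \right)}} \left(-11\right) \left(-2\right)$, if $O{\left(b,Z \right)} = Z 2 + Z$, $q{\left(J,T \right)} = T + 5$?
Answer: $\frac{528}{217} \approx 2.4332$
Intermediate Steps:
$q{\left(J,T \right)} = 5 + T$
$O{\left(b,Z \right)} = 3 Z$ ($O{\left(b,Z \right)} = 2 Z + Z = 3 Z$)
$\frac{1}{\frac{1}{17 + q{\left(1,2 \right)}} + O{\left(0,2 \cdot 2 - 1 \right)}} \left(-11\right) \left(-2\right) = \frac{1}{\frac{1}{17 + \left(5 + 2\right)} + 3 \left(2 \cdot 2 - 1\right)} \left(-11\right) \left(-2\right) = \frac{1}{\frac{1}{17 + 7} + 3 \left(4 - 1\right)} \left(-11\right) \left(-2\right) = \frac{1}{\frac{1}{24} + 3 \cdot 3} \left(-11\right) \left(-2\right) = \frac{1}{\frac{1}{24} + 9} \left(-11\right) \left(-2\right) = \frac{1}{\frac{217}{24}} \left(-11\right) \left(-2\right) = \frac{24}{217} \left(-11\right) \left(-2\right) = \left(- \frac{264}{217}\right) \left(-2\right) = \frac{528}{217}$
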